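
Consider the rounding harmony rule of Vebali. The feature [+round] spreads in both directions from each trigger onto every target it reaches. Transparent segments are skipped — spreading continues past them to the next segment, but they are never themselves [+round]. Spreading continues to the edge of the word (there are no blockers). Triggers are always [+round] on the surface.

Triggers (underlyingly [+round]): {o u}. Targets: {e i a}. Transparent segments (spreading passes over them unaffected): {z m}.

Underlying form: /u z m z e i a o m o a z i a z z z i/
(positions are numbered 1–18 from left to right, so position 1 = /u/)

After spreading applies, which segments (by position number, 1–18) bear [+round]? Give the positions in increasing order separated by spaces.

1 5 6 7 8 10 11 13 14 18

From /u/ at 1 rightward: 2 /z/ transparent; 3 /m/ transparent; 4 /z/ transparent; 5 /e/ → [+round]; 6 /i/ → [+round]; 7 /a/ → [+round]; 8 /o/ is itself a trigger — this domain ends here.
From /u/ at 1 leftward: word edge.
From /o/ at 8 rightward: 9 /m/ transparent; 10 /o/ is itself a trigger — this domain ends here.
From /o/ at 8 leftward: 7 /a/ → [+round]; 6 /i/ → [+round]; 5 /e/ → [+round]; 4 /z/ transparent; 3 /m/ transparent; 2 /z/ transparent; 1 /u/ is itself a trigger — this domain ends here.
From /o/ at 10 rightward: 11 /a/ → [+round]; 12 /z/ transparent; 13 /i/ → [+round]; 14 /a/ → [+round]; 15 /z/ transparent; 16 /z/ transparent; 17 /z/ transparent; 18 /i/ → [+round]; word edge.
From /o/ at 10 leftward: 9 /m/ transparent; 8 /o/ is itself a trigger — this domain ends here.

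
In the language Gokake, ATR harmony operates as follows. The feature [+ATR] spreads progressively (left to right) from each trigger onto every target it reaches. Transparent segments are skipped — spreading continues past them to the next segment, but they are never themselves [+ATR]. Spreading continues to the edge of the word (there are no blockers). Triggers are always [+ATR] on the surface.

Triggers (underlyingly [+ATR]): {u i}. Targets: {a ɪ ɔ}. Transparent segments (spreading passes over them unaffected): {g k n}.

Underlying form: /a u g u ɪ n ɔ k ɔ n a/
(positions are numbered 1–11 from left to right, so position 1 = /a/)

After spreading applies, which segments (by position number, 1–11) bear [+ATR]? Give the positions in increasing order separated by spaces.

2 4 5 7 9 11

From /u/ at 2 rightward: 3 /g/ transparent; 4 /u/ is itself a trigger — this domain ends here.
From /u/ at 4 rightward: 5 /ɪ/ → [+ATR]; 6 /n/ transparent; 7 /ɔ/ → [+ATR]; 8 /k/ transparent; 9 /ɔ/ → [+ATR]; 10 /n/ transparent; 11 /a/ → [+ATR]; word edge.
Target with no active source: position 1 stays [-ATR].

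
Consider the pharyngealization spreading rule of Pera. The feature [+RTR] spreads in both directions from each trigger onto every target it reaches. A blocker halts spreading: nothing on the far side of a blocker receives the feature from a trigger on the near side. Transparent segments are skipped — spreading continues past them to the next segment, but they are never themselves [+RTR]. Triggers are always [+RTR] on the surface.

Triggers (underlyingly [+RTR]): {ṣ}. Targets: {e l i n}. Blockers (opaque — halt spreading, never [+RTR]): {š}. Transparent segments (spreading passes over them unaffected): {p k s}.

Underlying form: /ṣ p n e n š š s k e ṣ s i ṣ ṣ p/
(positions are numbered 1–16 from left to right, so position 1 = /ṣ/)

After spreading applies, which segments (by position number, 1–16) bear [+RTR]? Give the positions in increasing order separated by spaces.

From /ṣ/ at 1 rightward: 2 /p/ transparent; 3 /n/ → [+RTR]; 4 /e/ → [+RTR]; 5 /n/ → [+RTR]; 6 /š/ blocks.
From /ṣ/ at 1 leftward: word edge.
From /ṣ/ at 11 rightward: 12 /s/ transparent; 13 /i/ → [+RTR]; 14 /ṣ/ is itself a trigger — this domain ends here.
From /ṣ/ at 11 leftward: 10 /e/ → [+RTR]; 9 /k/ transparent; 8 /s/ transparent; 7 /š/ blocks.
From /ṣ/ at 14 rightward: 15 /ṣ/ is itself a trigger — this domain ends here.
From /ṣ/ at 14 leftward: 13 /i/ → [+RTR]; 12 /s/ transparent; 11 /ṣ/ is itself a trigger — this domain ends here.
From /ṣ/ at 15 rightward: 16 /p/ transparent; word edge.
From /ṣ/ at 15 leftward: 14 /ṣ/ is itself a trigger — this domain ends here.

1 3 4 5 10 11 13 14 15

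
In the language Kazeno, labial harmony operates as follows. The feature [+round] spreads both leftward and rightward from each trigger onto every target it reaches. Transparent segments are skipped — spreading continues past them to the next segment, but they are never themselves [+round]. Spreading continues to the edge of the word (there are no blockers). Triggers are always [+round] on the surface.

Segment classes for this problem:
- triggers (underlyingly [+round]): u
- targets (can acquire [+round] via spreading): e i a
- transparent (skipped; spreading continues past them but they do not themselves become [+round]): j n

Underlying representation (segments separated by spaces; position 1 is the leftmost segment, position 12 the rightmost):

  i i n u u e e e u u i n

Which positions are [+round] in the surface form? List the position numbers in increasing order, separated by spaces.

1 2 4 5 6 7 8 9 10 11

From /u/ at 4 rightward: 5 /u/ is itself a trigger — this domain ends here.
From /u/ at 4 leftward: 3 /n/ transparent; 2 /i/ → [+round]; 1 /i/ → [+round]; word edge.
From /u/ at 5 rightward: 6 /e/ → [+round]; 7 /e/ → [+round]; 8 /e/ → [+round]; 9 /u/ is itself a trigger — this domain ends here.
From /u/ at 5 leftward: 4 /u/ is itself a trigger — this domain ends here.
From /u/ at 9 rightward: 10 /u/ is itself a trigger — this domain ends here.
From /u/ at 9 leftward: 8 /e/ → [+round]; 7 /e/ → [+round]; 6 /e/ → [+round]; 5 /u/ is itself a trigger — this domain ends here.
From /u/ at 10 rightward: 11 /i/ → [+round]; 12 /n/ transparent; word edge.
From /u/ at 10 leftward: 9 /u/ is itself a trigger — this domain ends here.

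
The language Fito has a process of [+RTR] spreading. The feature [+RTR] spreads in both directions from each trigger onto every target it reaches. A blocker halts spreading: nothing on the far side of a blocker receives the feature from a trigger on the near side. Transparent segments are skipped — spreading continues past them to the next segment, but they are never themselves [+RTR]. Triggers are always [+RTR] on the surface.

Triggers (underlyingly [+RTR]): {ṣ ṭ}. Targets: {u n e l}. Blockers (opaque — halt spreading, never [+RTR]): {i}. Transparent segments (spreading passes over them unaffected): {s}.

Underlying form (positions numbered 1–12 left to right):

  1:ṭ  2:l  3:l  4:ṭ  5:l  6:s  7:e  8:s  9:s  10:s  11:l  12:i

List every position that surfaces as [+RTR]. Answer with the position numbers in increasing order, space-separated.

From /ṭ/ at 1 rightward: 2 /l/ → [+RTR]; 3 /l/ → [+RTR]; 4 /ṭ/ is itself a trigger — this domain ends here.
From /ṭ/ at 1 leftward: word edge.
From /ṭ/ at 4 rightward: 5 /l/ → [+RTR]; 6 /s/ transparent; 7 /e/ → [+RTR]; 8 /s/ transparent; 9 /s/ transparent; 10 /s/ transparent; 11 /l/ → [+RTR]; 12 /i/ blocks.
From /ṭ/ at 4 leftward: 3 /l/ → [+RTR]; 2 /l/ → [+RTR]; 1 /ṭ/ is itself a trigger — this domain ends here.

1 2 3 4 5 7 11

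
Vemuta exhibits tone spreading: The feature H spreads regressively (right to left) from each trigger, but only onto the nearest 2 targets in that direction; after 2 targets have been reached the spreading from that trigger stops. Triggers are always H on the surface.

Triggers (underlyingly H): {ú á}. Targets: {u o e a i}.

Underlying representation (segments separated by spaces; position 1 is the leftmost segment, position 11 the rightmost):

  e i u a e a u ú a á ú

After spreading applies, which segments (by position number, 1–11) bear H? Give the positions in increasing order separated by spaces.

From /ú/ at 8 leftward: 7 /u/ → H; 6 /a/ → H; bound reached.
From /á/ at 10 leftward: 9 /a/ → H; 8 /ú/ is itself a trigger — this domain ends here.
From /ú/ at 11 leftward: 10 /á/ is itself a trigger — this domain ends here.
Targets with no active source: positions 1 2 3 4 5 stay [-high tone].

6 7 8 9 10 11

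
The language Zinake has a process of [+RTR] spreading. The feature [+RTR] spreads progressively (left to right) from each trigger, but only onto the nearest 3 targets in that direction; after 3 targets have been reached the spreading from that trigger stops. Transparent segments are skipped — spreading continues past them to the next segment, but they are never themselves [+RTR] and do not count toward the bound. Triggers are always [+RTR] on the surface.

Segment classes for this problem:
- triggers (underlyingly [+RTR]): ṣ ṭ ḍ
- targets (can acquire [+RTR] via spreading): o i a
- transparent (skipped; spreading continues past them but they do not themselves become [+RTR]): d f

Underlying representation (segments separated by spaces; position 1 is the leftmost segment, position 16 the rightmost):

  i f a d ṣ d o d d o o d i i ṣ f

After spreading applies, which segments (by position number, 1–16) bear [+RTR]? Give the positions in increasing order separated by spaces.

5 7 10 11 15

From /ṣ/ at 5 rightward: 6 /d/ transparent; 7 /o/ → [+RTR]; 8 /d/ transparent; 9 /d/ transparent; 10 /o/ → [+RTR]; 11 /o/ → [+RTR]; bound reached.
From /ṣ/ at 15 rightward: 16 /f/ transparent; word edge.
Targets with no active source: positions 1 3 13 14 stay [-emphatic].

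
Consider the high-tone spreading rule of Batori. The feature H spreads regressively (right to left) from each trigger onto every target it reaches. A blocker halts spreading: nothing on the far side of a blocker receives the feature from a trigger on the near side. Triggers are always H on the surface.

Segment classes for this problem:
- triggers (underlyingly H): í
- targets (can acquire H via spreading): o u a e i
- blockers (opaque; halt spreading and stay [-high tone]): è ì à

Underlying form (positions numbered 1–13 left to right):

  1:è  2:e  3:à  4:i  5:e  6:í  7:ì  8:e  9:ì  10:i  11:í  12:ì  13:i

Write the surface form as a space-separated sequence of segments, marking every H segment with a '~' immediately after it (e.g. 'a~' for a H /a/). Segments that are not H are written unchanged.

è e à i~ e~ í~ ì e ì i~ í~ ì i

From /í/ at 6 leftward: 5 /e/ → H; 4 /i/ → H; 3 /à/ blocks.
From /í/ at 11 leftward: 10 /i/ → H; 9 /ì/ blocks.
Targets with no active source: positions 2 8 13 stay [-high tone].
H positions on the surface: 4 5 6 10 11.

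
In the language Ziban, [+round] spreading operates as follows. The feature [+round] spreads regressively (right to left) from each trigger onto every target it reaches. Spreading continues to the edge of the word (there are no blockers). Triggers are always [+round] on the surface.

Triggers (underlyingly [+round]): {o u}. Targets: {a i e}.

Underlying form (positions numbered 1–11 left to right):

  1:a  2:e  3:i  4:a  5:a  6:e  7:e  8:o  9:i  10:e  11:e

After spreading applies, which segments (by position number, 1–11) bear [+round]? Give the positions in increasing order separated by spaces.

1 2 3 4 5 6 7 8

From /o/ at 8 leftward: 7 /e/ → [+round]; 6 /e/ → [+round]; 5 /a/ → [+round]; 4 /a/ → [+round]; 3 /i/ → [+round]; 2 /e/ → [+round]; 1 /a/ → [+round]; word edge.
Targets with no active source: positions 9 10 11 stay [-round].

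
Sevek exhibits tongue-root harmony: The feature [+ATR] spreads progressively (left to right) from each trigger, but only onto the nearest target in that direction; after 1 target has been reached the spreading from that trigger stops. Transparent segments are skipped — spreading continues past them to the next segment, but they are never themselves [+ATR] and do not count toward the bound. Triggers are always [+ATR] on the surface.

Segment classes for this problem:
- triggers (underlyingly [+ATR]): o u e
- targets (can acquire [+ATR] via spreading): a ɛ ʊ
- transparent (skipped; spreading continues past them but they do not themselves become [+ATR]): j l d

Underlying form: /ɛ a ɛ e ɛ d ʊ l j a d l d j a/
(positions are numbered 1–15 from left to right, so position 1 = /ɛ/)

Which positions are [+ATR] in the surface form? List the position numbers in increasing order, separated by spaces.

From /e/ at 4 rightward: 5 /ɛ/ → [+ATR]; bound reached.
Targets with no active source: positions 1 2 3 7 10 15 stay [-ATR].

4 5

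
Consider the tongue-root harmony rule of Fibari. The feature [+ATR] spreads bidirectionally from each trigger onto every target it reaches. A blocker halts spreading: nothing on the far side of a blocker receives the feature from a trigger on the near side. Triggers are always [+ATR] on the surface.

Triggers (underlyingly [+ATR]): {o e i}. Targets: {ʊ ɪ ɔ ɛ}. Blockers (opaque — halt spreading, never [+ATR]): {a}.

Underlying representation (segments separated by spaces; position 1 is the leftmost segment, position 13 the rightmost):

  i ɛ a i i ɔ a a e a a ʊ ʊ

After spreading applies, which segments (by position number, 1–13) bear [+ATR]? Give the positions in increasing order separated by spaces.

1 2 4 5 6 9

From /i/ at 1 rightward: 2 /ɛ/ → [+ATR]; 3 /a/ blocks.
From /i/ at 1 leftward: word edge.
From /i/ at 4 rightward: 5 /i/ is itself a trigger — this domain ends here.
From /i/ at 4 leftward: 3 /a/ blocks.
From /i/ at 5 rightward: 6 /ɔ/ → [+ATR]; 7 /a/ blocks.
From /i/ at 5 leftward: 4 /i/ is itself a trigger — this domain ends here.
From /e/ at 9 rightward: 10 /a/ blocks.
From /e/ at 9 leftward: 8 /a/ blocks.
Targets with no active source: positions 12 13 stay [-ATR].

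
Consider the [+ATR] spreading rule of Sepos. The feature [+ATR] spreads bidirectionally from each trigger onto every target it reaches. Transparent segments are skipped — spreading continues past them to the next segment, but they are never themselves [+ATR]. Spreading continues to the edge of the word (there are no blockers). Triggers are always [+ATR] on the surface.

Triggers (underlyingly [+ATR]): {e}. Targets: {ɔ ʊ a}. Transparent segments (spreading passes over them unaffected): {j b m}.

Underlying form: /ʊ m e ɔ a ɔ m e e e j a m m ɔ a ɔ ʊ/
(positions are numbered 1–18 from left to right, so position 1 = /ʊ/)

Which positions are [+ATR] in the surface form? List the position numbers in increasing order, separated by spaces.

From /e/ at 3 rightward: 4 /ɔ/ → [+ATR]; 5 /a/ → [+ATR]; 6 /ɔ/ → [+ATR]; 7 /m/ transparent; 8 /e/ is itself a trigger — this domain ends here.
From /e/ at 3 leftward: 2 /m/ transparent; 1 /ʊ/ → [+ATR]; word edge.
From /e/ at 8 rightward: 9 /e/ is itself a trigger — this domain ends here.
From /e/ at 8 leftward: 7 /m/ transparent; 6 /ɔ/ → [+ATR]; 5 /a/ → [+ATR]; 4 /ɔ/ → [+ATR]; 3 /e/ is itself a trigger — this domain ends here.
From /e/ at 9 rightward: 10 /e/ is itself a trigger — this domain ends here.
From /e/ at 9 leftward: 8 /e/ is itself a trigger — this domain ends here.
From /e/ at 10 rightward: 11 /j/ transparent; 12 /a/ → [+ATR]; 13 /m/ transparent; 14 /m/ transparent; 15 /ɔ/ → [+ATR]; 16 /a/ → [+ATR]; 17 /ɔ/ → [+ATR]; 18 /ʊ/ → [+ATR]; word edge.
From /e/ at 10 leftward: 9 /e/ is itself a trigger — this domain ends here.

1 3 4 5 6 8 9 10 12 15 16 17 18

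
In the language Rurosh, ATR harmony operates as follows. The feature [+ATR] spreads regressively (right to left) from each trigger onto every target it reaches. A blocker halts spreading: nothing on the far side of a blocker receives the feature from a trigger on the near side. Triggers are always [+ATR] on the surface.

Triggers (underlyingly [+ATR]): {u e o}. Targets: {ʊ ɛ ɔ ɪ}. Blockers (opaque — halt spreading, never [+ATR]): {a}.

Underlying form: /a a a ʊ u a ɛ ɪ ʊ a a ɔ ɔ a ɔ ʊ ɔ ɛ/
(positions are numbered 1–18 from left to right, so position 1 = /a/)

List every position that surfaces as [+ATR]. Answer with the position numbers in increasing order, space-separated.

4 5

From /u/ at 5 leftward: 4 /ʊ/ → [+ATR]; 3 /a/ blocks.
Targets with no active source: positions 7 8 9 12 13 15 16 17 18 stay [-ATR].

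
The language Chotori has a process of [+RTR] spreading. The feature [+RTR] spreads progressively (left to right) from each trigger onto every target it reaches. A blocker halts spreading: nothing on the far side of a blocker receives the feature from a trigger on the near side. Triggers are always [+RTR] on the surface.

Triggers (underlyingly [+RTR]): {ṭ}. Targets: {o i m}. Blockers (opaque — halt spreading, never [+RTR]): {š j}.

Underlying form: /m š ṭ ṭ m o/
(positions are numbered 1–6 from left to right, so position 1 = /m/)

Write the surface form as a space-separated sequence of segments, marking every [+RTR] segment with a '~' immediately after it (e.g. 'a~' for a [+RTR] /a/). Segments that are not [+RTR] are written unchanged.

From /ṭ/ at 3 rightward: 4 /ṭ/ is itself a trigger — this domain ends here.
From /ṭ/ at 4 rightward: 5 /m/ → [+RTR]; 6 /o/ → [+RTR]; word edge.
Target with no active source: position 1 stays [-emphatic].
[+RTR] positions on the surface: 3 4 5 6.

m š ṭ~ ṭ~ m~ o~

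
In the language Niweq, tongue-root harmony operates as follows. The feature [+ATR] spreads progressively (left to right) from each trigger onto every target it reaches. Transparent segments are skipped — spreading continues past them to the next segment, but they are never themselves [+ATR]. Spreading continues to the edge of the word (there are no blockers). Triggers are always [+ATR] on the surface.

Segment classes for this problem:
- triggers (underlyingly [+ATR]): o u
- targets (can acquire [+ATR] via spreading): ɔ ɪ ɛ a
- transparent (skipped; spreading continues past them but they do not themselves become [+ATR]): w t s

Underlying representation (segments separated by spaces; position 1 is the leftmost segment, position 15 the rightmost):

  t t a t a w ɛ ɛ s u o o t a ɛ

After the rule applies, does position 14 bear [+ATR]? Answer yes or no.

yes

From /u/ at 10 rightward: 11 /o/ is itself a trigger — this domain ends here.
From /o/ at 11 rightward: 12 /o/ is itself a trigger — this domain ends here.
From /o/ at 12 rightward: 13 /t/ transparent; 14 /a/ → [+ATR]; 15 /ɛ/ → [+ATR]; word edge.
Targets with no active source: positions 3 5 7 8 stay [-ATR].
[+ATR] positions on the surface: 10 11 12 14 15.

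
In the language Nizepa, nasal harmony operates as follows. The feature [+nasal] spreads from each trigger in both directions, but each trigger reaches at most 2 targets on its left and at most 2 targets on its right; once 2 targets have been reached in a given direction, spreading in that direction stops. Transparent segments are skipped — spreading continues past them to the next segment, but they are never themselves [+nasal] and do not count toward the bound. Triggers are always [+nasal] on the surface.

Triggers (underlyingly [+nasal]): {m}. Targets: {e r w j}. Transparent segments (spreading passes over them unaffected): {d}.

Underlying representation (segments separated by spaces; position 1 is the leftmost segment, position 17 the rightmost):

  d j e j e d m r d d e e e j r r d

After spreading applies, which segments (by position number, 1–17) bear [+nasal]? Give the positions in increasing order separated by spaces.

From /m/ at 7 rightward: 8 /r/ → [+nasal]; 9 /d/ transparent; 10 /d/ transparent; 11 /e/ → [+nasal]; bound reached.
From /m/ at 7 leftward: 6 /d/ transparent; 5 /e/ → [+nasal]; 4 /j/ → [+nasal]; bound reached.
Targets with no active source: positions 2 3 12 13 14 15 16 stay [-nasal].

4 5 7 8 11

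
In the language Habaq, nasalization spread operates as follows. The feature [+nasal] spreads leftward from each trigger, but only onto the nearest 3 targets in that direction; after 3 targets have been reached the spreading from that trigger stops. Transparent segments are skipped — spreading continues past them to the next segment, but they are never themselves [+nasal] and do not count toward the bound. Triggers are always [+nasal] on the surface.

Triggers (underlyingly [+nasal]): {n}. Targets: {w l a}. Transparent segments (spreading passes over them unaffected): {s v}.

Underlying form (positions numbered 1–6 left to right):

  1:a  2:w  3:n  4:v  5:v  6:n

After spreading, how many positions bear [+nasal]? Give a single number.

From /n/ at 3 leftward: 2 /w/ → [+nasal]; 1 /a/ → [+nasal]; word edge.
From /n/ at 6 leftward: 5 /v/ transparent; 4 /v/ transparent; 3 /n/ is itself a trigger — this domain ends here.
[+nasal] positions on the surface: 1 2 3 6.

4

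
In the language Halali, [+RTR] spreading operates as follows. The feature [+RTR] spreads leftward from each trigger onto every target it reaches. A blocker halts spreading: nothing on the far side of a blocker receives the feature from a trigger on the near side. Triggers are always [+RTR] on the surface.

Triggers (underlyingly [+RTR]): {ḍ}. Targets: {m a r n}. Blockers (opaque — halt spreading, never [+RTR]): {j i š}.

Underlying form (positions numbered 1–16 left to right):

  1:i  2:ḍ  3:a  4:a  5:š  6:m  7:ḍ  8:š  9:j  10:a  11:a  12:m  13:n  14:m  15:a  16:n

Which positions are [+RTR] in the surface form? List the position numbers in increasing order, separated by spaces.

2 6 7

From /ḍ/ at 2 leftward: 1 /i/ blocks.
From /ḍ/ at 7 leftward: 6 /m/ → [+RTR]; 5 /š/ blocks.
Targets with no active source: positions 3 4 10 11 12 13 14 15 16 stay [-emphatic].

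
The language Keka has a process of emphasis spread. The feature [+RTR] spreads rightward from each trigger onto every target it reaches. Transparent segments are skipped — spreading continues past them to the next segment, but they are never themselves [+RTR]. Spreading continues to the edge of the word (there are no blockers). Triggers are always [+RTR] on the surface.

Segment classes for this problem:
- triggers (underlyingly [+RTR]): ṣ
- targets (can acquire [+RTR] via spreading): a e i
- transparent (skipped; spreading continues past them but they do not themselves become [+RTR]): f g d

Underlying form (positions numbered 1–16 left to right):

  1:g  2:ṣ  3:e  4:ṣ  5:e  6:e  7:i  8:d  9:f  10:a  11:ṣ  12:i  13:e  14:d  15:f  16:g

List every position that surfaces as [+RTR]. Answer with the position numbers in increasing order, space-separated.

From /ṣ/ at 2 rightward: 3 /e/ → [+RTR]; 4 /ṣ/ is itself a trigger — this domain ends here.
From /ṣ/ at 4 rightward: 5 /e/ → [+RTR]; 6 /e/ → [+RTR]; 7 /i/ → [+RTR]; 8 /d/ transparent; 9 /f/ transparent; 10 /a/ → [+RTR]; 11 /ṣ/ is itself a trigger — this domain ends here.
From /ṣ/ at 11 rightward: 12 /i/ → [+RTR]; 13 /e/ → [+RTR]; 14 /d/ transparent; 15 /f/ transparent; 16 /g/ transparent; word edge.

2 3 4 5 6 7 10 11 12 13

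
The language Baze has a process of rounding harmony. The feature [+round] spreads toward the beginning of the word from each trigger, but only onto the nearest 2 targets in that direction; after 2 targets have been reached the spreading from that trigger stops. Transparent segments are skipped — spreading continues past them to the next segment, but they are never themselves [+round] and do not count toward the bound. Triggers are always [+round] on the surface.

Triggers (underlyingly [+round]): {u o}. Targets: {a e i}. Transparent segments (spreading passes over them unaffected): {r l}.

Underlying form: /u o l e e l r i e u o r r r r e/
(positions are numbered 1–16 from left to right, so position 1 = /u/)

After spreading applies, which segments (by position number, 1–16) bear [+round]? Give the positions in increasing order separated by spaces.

1 2 8 9 10 11

From /u/ at 1 leftward: word edge.
From /o/ at 2 leftward: 1 /u/ is itself a trigger — this domain ends here.
From /u/ at 10 leftward: 9 /e/ → [+round]; 8 /i/ → [+round]; bound reached.
From /o/ at 11 leftward: 10 /u/ is itself a trigger — this domain ends here.
Targets with no active source: positions 4 5 16 stay [-round].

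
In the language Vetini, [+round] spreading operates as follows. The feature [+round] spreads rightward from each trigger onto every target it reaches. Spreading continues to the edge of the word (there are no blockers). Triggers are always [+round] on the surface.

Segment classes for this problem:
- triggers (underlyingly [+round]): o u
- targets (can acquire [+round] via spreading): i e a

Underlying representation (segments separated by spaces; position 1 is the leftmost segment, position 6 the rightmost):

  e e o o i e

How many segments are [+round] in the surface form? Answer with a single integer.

From /o/ at 3 rightward: 4 /o/ is itself a trigger — this domain ends here.
From /o/ at 4 rightward: 5 /i/ → [+round]; 6 /e/ → [+round]; word edge.
Targets with no active source: positions 1 2 stay [-round].
[+round] positions on the surface: 3 4 5 6.

4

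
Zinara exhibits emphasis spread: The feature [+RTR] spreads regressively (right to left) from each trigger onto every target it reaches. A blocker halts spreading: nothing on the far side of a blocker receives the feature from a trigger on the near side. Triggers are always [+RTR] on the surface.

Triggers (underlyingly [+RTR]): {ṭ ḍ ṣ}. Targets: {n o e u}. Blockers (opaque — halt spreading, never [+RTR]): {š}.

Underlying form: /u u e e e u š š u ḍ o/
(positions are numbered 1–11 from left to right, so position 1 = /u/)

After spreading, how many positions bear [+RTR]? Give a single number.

2

From /ḍ/ at 10 leftward: 9 /u/ → [+RTR]; 8 /š/ blocks.
Targets with no active source: positions 1 2 3 4 5 6 11 stay [-emphatic].
[+RTR] positions on the surface: 9 10.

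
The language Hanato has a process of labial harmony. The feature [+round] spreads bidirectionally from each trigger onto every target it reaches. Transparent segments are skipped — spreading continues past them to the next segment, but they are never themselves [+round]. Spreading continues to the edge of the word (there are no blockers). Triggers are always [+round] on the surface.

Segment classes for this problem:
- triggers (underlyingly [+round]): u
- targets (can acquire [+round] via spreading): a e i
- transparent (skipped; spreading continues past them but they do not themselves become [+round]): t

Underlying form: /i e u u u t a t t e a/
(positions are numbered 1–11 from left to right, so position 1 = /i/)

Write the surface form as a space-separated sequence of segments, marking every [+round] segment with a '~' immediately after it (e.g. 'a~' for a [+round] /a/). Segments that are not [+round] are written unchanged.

i~ e~ u~ u~ u~ t a~ t t e~ a~

From /u/ at 3 rightward: 4 /u/ is itself a trigger — this domain ends here.
From /u/ at 3 leftward: 2 /e/ → [+round]; 1 /i/ → [+round]; word edge.
From /u/ at 4 rightward: 5 /u/ is itself a trigger — this domain ends here.
From /u/ at 4 leftward: 3 /u/ is itself a trigger — this domain ends here.
From /u/ at 5 rightward: 6 /t/ transparent; 7 /a/ → [+round]; 8 /t/ transparent; 9 /t/ transparent; 10 /e/ → [+round]; 11 /a/ → [+round]; word edge.
From /u/ at 5 leftward: 4 /u/ is itself a trigger — this domain ends here.
[+round] positions on the surface: 1 2 3 4 5 7 10 11.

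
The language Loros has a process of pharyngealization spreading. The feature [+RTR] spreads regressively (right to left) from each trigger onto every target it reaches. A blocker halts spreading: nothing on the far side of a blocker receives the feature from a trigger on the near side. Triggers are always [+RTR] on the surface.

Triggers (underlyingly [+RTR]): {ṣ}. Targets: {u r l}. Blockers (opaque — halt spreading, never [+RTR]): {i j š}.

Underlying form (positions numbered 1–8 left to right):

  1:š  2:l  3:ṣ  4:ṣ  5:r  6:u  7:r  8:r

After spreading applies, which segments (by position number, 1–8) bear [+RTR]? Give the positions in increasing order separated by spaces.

From /ṣ/ at 3 leftward: 2 /l/ → [+RTR]; 1 /š/ blocks.
From /ṣ/ at 4 leftward: 3 /ṣ/ is itself a trigger — this domain ends here.
Targets with no active source: positions 5 6 7 8 stay [-emphatic].

2 3 4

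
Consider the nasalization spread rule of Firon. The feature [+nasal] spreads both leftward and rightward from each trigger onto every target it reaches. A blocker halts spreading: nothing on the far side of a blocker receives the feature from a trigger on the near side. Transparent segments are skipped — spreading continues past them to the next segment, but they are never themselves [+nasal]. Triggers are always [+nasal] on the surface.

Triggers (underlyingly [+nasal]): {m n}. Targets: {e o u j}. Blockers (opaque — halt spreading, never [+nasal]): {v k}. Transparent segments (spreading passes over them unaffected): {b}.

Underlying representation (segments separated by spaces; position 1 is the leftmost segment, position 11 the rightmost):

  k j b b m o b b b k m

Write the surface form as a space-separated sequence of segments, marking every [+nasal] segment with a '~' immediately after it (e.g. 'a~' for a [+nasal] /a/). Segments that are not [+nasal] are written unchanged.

k j~ b b m~ o~ b b b k m~

From /m/ at 5 rightward: 6 /o/ → [+nasal]; 7 /b/ transparent; 8 /b/ transparent; 9 /b/ transparent; 10 /k/ blocks.
From /m/ at 5 leftward: 4 /b/ transparent; 3 /b/ transparent; 2 /j/ → [+nasal]; 1 /k/ blocks.
From /m/ at 11 rightward: word edge.
From /m/ at 11 leftward: 10 /k/ blocks.
[+nasal] positions on the surface: 2 5 6 11.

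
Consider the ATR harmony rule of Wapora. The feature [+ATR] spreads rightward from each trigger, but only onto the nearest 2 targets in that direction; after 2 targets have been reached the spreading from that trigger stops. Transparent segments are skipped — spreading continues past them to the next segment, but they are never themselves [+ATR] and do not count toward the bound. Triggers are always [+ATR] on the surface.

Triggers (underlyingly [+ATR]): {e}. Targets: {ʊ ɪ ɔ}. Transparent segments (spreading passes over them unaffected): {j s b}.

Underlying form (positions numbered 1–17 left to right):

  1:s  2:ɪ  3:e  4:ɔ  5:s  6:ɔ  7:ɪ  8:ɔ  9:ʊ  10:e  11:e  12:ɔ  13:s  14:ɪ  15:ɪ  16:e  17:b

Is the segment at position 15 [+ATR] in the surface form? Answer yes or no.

From /e/ at 3 rightward: 4 /ɔ/ → [+ATR]; 5 /s/ transparent; 6 /ɔ/ → [+ATR]; bound reached.
From /e/ at 10 rightward: 11 /e/ is itself a trigger — this domain ends here.
From /e/ at 11 rightward: 12 /ɔ/ → [+ATR]; 13 /s/ transparent; 14 /ɪ/ → [+ATR]; bound reached.
From /e/ at 16 rightward: 17 /b/ transparent; word edge.
Targets with no active source: positions 2 7 8 9 15 stay [-ATR].
[+ATR] positions on the surface: 3 4 6 10 11 12 14 16.

no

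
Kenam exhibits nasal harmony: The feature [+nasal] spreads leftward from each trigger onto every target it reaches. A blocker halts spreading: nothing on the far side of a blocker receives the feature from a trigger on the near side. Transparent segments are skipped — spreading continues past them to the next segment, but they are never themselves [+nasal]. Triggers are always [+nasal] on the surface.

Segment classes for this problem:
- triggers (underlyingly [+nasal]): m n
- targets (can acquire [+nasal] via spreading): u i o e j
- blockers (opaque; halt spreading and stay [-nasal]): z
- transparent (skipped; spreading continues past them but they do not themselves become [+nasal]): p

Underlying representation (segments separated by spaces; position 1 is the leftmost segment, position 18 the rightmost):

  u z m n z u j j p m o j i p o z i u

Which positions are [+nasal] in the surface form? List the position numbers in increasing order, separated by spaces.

3 4 6 7 8 10

From /m/ at 3 leftward: 2 /z/ blocks.
From /n/ at 4 leftward: 3 /m/ is itself a trigger — this domain ends here.
From /m/ at 10 leftward: 9 /p/ transparent; 8 /j/ → [+nasal]; 7 /j/ → [+nasal]; 6 /u/ → [+nasal]; 5 /z/ blocks.
Targets with no active source: positions 1 11 12 13 15 17 18 stay [-nasal].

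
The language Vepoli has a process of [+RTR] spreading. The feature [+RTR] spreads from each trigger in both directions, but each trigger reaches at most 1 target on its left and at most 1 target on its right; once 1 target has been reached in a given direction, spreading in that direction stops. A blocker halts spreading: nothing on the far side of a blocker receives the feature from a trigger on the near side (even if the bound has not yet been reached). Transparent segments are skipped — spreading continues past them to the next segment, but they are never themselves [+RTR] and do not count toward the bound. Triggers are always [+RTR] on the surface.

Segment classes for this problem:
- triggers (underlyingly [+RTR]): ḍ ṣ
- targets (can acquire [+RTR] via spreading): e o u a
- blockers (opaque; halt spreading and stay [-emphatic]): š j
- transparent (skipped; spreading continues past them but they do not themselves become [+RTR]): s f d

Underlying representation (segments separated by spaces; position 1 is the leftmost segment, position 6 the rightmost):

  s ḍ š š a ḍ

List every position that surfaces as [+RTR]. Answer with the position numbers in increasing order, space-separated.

2 5 6

From /ḍ/ at 2 rightward: 3 /š/ blocks.
From /ḍ/ at 2 leftward: 1 /s/ transparent; word edge.
From /ḍ/ at 6 rightward: word edge.
From /ḍ/ at 6 leftward: 5 /a/ → [+RTR]; bound reached.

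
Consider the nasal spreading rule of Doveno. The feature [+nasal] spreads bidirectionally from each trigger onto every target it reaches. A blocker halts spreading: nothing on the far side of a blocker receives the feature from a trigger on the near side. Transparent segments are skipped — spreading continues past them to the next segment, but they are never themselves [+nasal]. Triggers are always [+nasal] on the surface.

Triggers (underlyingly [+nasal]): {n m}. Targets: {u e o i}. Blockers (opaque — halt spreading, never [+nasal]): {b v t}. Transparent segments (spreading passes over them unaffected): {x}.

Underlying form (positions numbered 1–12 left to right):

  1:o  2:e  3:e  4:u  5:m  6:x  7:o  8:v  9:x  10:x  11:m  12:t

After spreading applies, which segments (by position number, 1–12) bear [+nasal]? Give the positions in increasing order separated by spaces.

From /m/ at 5 rightward: 6 /x/ transparent; 7 /o/ → [+nasal]; 8 /v/ blocks.
From /m/ at 5 leftward: 4 /u/ → [+nasal]; 3 /e/ → [+nasal]; 2 /e/ → [+nasal]; 1 /o/ → [+nasal]; word edge.
From /m/ at 11 rightward: 12 /t/ blocks.
From /m/ at 11 leftward: 10 /x/ transparent; 9 /x/ transparent; 8 /v/ blocks.

1 2 3 4 5 7 11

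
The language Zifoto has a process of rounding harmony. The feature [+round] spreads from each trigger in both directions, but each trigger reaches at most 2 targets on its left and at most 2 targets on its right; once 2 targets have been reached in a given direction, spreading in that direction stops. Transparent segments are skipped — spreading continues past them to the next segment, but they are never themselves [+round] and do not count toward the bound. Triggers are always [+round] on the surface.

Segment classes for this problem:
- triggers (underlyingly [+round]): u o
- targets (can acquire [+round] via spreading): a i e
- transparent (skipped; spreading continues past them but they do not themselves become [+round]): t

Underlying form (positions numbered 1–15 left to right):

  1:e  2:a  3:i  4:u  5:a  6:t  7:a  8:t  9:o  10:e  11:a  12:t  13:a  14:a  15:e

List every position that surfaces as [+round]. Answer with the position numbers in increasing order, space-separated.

2 3 4 5 7 9 10 11

From /u/ at 4 rightward: 5 /a/ → [+round]; 6 /t/ transparent; 7 /a/ → [+round]; bound reached.
From /u/ at 4 leftward: 3 /i/ → [+round]; 2 /a/ → [+round]; bound reached.
From /o/ at 9 rightward: 10 /e/ → [+round]; 11 /a/ → [+round]; bound reached.
From /o/ at 9 leftward: 8 /t/ transparent; 7 /a/ → [+round]; 6 /t/ transparent; 5 /a/ → [+round]; bound reached.
Targets with no active source: positions 1 13 14 15 stay [-round].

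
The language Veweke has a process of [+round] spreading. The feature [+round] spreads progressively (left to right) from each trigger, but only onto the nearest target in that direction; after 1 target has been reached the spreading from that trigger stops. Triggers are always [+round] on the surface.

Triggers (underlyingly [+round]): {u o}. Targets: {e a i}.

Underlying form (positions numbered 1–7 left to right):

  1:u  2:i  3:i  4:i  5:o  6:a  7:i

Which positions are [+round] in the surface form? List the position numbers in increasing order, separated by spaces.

1 2 5 6

From /u/ at 1 rightward: 2 /i/ → [+round]; bound reached.
From /o/ at 5 rightward: 6 /a/ → [+round]; bound reached.
Targets with no active source: positions 3 4 7 stay [-round].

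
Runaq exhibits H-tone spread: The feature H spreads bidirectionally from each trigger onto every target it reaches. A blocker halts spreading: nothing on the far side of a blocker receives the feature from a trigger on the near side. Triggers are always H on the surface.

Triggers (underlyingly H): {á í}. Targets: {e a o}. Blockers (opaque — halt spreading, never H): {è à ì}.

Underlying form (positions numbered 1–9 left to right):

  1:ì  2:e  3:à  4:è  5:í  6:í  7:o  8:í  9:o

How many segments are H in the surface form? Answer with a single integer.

5

From /í/ at 5 rightward: 6 /í/ is itself a trigger — this domain ends here.
From /í/ at 5 leftward: 4 /è/ blocks.
From /í/ at 6 rightward: 7 /o/ → H; 8 /í/ is itself a trigger — this domain ends here.
From /í/ at 6 leftward: 5 /í/ is itself a trigger — this domain ends here.
From /í/ at 8 rightward: 9 /o/ → H; word edge.
From /í/ at 8 leftward: 7 /o/ → H; 6 /í/ is itself a trigger — this domain ends here.
Target with no active source: position 2 stays [-high tone].
H positions on the surface: 5 6 7 8 9.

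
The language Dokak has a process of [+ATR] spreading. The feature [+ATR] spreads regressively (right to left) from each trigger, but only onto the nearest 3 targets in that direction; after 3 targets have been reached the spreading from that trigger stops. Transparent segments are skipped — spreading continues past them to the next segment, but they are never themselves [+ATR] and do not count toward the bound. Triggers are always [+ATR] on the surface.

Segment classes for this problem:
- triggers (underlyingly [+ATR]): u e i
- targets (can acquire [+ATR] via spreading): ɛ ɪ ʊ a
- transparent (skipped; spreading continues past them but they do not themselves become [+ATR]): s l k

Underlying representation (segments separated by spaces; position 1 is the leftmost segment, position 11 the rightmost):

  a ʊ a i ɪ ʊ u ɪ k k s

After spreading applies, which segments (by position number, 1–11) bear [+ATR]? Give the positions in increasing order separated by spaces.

1 2 3 4 5 6 7

From /i/ at 4 leftward: 3 /a/ → [+ATR]; 2 /ʊ/ → [+ATR]; 1 /a/ → [+ATR]; bound reached.
From /u/ at 7 leftward: 6 /ʊ/ → [+ATR]; 5 /ɪ/ → [+ATR]; 4 /i/ is itself a trigger — this domain ends here.
Target with no active source: position 8 stays [-ATR].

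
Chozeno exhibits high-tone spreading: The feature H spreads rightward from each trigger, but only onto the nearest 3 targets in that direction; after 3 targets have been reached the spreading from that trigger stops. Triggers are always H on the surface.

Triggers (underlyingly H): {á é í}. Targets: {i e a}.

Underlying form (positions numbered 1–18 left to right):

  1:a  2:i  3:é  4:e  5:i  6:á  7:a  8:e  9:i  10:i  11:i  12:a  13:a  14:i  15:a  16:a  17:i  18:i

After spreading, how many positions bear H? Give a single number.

7

From /é/ at 3 rightward: 4 /e/ → H; 5 /i/ → H; 6 /á/ is itself a trigger — this domain ends here.
From /á/ at 6 rightward: 7 /a/ → H; 8 /e/ → H; 9 /i/ → H; bound reached.
Targets with no active source: positions 1 2 10 11 12 13 14 15 16 17 18 stay [-high tone].
H positions on the surface: 3 4 5 6 7 8 9.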